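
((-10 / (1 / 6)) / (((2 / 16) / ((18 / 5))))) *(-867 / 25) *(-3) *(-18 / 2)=40450752 / 25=1618030.08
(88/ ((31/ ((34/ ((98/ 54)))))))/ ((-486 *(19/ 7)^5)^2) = 4312071148/ 415667899080134397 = 0.00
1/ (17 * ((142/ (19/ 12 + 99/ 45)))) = 227/ 144840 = 0.00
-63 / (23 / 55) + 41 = -2522 / 23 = -109.65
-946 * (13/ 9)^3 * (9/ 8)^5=-84173661/ 16384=-5137.55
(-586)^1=-586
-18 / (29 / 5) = -90 / 29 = -3.10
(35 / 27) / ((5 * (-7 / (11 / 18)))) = -11 / 486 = -0.02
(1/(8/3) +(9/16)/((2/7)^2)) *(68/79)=7905/1264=6.25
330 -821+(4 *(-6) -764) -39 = -1318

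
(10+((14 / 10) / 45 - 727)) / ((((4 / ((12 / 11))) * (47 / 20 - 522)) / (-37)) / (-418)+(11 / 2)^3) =-23875064 / 5536185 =-4.31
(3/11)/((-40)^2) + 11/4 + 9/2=127603/17600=7.25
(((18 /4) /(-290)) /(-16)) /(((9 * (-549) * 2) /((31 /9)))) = -31 /91704960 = -0.00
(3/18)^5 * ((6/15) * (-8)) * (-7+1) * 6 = 0.01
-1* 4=-4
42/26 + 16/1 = 229/13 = 17.62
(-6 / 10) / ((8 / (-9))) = 27 / 40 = 0.68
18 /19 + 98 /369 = 8504 /7011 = 1.21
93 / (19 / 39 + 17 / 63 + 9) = 76167 / 7991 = 9.53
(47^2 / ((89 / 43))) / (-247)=-94987 / 21983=-4.32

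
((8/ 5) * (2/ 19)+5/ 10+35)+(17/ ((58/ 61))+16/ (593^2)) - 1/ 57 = 155579144363/ 2906378985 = 53.53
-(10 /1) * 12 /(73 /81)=-9720 /73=-133.15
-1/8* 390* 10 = -975/2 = -487.50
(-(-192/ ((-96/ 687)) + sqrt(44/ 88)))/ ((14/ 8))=-5496/ 7 -2* sqrt(2)/ 7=-785.55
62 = 62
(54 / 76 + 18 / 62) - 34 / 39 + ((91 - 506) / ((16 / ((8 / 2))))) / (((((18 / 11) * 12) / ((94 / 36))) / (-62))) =855.48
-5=-5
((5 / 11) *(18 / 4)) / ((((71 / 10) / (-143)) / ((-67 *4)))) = 783900 / 71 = 11040.85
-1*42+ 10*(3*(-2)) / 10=-48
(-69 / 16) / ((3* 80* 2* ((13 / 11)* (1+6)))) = -253 / 232960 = -0.00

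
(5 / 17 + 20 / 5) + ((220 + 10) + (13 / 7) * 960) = 2017.15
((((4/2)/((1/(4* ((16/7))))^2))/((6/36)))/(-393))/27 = -16384/173313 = -0.09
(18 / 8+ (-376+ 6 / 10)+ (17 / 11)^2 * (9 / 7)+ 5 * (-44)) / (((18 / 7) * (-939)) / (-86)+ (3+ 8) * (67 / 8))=-859650926 / 175114225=-4.91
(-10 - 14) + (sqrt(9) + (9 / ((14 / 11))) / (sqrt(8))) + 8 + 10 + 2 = -1 + 99 * sqrt(2) / 56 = 1.50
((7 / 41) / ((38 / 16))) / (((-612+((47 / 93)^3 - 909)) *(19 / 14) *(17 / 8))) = -2522463552 / 153904453536179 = -0.00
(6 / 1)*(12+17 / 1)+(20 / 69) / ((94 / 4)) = 564322 / 3243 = 174.01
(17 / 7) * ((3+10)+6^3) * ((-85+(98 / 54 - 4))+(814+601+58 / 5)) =703936153 / 945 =744905.98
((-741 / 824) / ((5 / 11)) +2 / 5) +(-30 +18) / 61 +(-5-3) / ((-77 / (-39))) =-112763311 / 19351640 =-5.83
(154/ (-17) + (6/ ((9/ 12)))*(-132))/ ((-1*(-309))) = -18106/ 5253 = -3.45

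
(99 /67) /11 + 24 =1617 /67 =24.13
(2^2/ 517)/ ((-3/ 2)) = -8/ 1551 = -0.01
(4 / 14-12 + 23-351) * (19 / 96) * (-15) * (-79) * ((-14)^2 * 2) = -62464115 / 2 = -31232057.50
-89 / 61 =-1.46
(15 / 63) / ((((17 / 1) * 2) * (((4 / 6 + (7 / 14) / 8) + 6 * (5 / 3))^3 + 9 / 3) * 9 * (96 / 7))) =320 / 6983055201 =0.00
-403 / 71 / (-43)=403 / 3053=0.13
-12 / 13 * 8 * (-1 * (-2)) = -192 / 13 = -14.77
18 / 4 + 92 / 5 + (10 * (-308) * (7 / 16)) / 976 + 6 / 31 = 6569459 / 302560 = 21.71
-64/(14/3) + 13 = -5/7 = -0.71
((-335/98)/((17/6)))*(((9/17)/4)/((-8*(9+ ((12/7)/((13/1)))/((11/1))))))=431145/194661152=0.00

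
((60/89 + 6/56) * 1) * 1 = 1947/2492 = 0.78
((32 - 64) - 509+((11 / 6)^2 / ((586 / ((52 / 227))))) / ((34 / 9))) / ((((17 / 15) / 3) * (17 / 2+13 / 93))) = -10239879322575 / 61778476306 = -165.75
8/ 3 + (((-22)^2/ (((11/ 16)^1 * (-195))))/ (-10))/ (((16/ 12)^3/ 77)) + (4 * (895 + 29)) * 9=64892869/ 1950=33278.39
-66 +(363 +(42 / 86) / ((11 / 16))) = 297.71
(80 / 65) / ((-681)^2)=16 / 6028893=0.00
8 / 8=1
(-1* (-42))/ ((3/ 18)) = 252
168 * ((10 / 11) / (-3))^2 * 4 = 22400 / 363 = 61.71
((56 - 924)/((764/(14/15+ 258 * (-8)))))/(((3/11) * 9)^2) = 812549122/2088585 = 389.04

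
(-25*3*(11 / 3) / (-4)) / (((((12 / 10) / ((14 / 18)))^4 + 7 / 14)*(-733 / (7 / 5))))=-577740625 / 27130876442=-0.02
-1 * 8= -8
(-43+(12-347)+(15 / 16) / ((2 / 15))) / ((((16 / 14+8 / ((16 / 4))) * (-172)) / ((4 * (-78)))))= -3240783 / 15136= -214.11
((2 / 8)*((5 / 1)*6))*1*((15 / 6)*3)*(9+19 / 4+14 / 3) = 16575 / 16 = 1035.94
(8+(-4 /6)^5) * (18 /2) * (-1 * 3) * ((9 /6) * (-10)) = 9560 /3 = 3186.67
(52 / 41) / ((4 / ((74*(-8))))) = -7696 / 41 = -187.71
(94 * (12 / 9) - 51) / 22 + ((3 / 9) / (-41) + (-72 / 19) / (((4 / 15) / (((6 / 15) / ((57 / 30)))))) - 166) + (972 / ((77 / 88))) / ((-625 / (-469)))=407820899197 / 610541250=667.97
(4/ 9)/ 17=4/ 153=0.03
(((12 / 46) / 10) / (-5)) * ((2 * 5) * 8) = -48 / 115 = -0.42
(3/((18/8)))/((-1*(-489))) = 4/1467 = 0.00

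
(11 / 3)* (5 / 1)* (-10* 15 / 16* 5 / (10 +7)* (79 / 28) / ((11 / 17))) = -49375 / 224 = -220.42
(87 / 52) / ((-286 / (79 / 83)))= -0.01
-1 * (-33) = 33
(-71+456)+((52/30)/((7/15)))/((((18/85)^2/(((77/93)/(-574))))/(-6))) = 555939065/1441314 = 385.72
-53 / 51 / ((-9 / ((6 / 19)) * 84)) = 53 / 122094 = 0.00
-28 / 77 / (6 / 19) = -38 / 33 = -1.15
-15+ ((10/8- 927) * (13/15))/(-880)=-743861/52800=-14.09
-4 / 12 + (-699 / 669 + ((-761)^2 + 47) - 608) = 387055718 / 669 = 578558.62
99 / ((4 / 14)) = 693 / 2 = 346.50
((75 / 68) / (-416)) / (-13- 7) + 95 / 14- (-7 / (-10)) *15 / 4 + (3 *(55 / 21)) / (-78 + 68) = 381903 / 113152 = 3.38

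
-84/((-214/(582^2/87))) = 1528.24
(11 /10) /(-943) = -11 /9430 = -0.00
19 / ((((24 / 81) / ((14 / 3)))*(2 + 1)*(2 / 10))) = 1995 / 4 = 498.75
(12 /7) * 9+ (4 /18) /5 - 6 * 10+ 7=-11821 /315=-37.53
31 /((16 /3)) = 93 /16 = 5.81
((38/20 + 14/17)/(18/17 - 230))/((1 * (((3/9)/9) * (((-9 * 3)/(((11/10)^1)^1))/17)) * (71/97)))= 8398357/27633200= 0.30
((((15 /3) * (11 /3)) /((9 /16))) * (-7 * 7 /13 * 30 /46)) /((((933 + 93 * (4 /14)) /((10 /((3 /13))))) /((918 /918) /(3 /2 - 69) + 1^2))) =-401447200 /112623939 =-3.56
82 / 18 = 41 / 9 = 4.56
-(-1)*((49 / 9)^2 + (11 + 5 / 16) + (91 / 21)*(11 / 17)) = 964085 / 22032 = 43.76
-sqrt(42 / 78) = -sqrt(91) / 13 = -0.73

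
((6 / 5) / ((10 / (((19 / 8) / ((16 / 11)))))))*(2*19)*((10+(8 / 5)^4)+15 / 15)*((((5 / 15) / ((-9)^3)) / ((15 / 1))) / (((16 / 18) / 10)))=-4840649 / 108000000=-0.04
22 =22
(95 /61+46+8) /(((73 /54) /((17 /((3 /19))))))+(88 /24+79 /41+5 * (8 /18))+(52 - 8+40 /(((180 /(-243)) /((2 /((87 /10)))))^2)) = 4480.47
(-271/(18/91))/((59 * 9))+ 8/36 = -22537/9558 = -2.36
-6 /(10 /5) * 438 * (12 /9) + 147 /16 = -27885 /16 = -1742.81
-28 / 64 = -7 / 16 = -0.44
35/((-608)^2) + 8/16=184867/369664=0.50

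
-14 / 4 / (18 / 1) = -7 / 36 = -0.19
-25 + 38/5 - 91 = -542/5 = -108.40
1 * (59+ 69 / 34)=2075 / 34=61.03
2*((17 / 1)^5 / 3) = 946571.33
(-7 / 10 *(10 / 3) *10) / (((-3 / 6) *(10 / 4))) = 56 / 3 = 18.67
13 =13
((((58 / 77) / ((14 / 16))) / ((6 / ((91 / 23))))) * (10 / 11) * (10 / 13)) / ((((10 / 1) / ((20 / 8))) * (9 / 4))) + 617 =324557179 / 525987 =617.04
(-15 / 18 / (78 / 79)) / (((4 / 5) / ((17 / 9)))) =-33575 / 16848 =-1.99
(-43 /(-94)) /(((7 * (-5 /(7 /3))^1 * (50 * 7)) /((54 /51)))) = -129 /1398250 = -0.00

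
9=9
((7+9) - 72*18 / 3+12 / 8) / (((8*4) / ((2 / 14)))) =-1.85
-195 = -195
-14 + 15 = 1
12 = 12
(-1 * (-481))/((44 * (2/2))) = 481/44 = 10.93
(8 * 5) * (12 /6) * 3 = 240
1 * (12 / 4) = 3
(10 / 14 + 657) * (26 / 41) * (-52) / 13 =-478816 / 287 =-1668.35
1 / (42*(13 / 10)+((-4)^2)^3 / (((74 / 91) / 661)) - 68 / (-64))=2960 / 9855304601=0.00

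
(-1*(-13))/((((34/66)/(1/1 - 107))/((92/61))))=-4183608/1037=-4034.34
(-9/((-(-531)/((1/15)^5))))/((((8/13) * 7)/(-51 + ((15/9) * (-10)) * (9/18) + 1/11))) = 5083/16559235000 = 0.00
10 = 10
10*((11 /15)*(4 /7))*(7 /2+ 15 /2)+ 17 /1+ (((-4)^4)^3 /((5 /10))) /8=88081709 /21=4194367.10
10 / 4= 5 / 2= 2.50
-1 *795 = -795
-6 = -6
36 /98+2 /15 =368 /735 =0.50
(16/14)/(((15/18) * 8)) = 6/35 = 0.17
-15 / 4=-3.75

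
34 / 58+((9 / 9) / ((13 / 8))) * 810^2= 152215421 / 377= 403754.43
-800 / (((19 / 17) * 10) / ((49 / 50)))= -6664 / 95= -70.15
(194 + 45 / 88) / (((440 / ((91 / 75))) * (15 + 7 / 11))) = 1557647 / 45408000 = 0.03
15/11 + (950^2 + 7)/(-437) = -9921022/4807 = -2063.87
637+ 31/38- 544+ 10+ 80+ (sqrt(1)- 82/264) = 462739/2508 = 184.51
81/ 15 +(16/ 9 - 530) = -23527/ 45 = -522.82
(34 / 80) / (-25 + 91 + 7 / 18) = 153 / 23900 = 0.01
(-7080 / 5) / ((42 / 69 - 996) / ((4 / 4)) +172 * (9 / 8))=65136 / 36887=1.77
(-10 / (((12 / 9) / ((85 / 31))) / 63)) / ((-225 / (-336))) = -59976 / 31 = -1934.71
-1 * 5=-5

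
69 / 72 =23 / 24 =0.96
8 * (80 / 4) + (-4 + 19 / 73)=156.26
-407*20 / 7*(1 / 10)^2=-11.63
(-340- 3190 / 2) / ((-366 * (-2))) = -645 / 244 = -2.64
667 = 667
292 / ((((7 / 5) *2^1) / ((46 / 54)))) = 16790 / 189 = 88.84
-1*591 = -591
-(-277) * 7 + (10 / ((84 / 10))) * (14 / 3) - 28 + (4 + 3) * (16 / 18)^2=155689 / 81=1922.09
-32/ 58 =-16/ 29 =-0.55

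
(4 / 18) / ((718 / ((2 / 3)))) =2 / 9693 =0.00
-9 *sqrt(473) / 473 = -0.41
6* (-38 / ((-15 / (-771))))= -58596 / 5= -11719.20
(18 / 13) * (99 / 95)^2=176418 / 117325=1.50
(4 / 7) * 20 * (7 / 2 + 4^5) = 82200 / 7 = 11742.86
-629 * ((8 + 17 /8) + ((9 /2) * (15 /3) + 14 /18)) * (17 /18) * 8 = -25716665 /162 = -158744.85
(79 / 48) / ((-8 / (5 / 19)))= -395 / 7296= -0.05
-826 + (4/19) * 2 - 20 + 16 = -15762/19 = -829.58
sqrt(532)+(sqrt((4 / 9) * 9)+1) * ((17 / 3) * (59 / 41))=2 * sqrt(133)+1003 / 41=47.53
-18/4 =-9/2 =-4.50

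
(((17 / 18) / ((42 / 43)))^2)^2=285541678321 / 326653399296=0.87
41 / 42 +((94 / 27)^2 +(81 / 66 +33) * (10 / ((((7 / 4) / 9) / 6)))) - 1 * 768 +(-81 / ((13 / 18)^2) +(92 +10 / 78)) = 184862856055 / 18972954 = 9743.49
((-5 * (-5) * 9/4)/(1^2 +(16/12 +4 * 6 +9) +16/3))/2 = 675/976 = 0.69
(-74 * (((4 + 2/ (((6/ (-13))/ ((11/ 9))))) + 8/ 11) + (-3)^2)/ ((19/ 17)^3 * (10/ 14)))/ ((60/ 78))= -41421345784/ 50928075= -813.33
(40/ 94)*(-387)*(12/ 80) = -1161/ 47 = -24.70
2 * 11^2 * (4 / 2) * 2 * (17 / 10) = 8228 / 5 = 1645.60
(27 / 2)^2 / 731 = 729 / 2924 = 0.25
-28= -28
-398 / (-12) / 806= 0.04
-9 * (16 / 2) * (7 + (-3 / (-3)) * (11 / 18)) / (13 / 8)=-4384 / 13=-337.23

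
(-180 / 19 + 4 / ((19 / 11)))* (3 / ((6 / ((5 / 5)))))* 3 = -204 / 19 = -10.74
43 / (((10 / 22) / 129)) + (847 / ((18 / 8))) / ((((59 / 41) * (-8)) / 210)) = 4722784 / 885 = 5336.48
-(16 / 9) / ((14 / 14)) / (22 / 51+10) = -68 / 399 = -0.17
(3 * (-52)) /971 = -156 /971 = -0.16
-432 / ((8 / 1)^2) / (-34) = 27 / 136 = 0.20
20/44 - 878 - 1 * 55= -10258/11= -932.55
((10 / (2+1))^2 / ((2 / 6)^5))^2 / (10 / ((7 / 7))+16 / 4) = 3645000 / 7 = 520714.29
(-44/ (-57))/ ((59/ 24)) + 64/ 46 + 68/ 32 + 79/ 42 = 24738583/ 4331544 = 5.71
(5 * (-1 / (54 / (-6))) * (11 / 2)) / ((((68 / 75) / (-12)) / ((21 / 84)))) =-1375 / 136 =-10.11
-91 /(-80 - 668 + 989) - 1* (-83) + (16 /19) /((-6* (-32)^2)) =82.62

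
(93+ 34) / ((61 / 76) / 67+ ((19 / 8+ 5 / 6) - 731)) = -3880104 / 22235125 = -0.17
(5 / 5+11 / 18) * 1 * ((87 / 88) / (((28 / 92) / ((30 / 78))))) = 96715 / 48048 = 2.01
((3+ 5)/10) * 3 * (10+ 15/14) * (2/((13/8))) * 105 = 44640/13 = 3433.85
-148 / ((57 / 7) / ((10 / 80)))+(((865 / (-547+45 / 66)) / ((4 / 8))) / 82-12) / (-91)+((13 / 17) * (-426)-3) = -1691612567441 / 5112089346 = -330.90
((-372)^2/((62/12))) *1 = 26784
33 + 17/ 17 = 34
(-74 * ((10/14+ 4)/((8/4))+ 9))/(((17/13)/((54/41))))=-4129866/4879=-846.46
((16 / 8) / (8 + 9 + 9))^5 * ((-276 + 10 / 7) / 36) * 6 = -961 / 7797153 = -0.00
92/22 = 46/11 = 4.18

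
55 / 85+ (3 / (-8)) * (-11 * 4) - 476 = -15601 / 34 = -458.85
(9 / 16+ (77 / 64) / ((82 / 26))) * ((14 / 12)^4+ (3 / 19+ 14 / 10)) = 1040099731 / 323066880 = 3.22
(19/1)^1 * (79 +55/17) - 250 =22312/17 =1312.47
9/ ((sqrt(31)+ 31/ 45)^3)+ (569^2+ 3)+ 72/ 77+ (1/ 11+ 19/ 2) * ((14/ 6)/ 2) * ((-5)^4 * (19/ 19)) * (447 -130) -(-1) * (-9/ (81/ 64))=39083056875 * sqrt(31)/ 3809507684212+ 108182334032507245697/ 42580464921918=2540656.53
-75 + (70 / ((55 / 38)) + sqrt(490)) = -293 / 11 + 7 * sqrt(10) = -4.50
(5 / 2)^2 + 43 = 197 / 4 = 49.25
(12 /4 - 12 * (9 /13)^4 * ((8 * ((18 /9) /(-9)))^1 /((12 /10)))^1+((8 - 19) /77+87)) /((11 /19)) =356845631 /2199197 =162.26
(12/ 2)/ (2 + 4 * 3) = 3/ 7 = 0.43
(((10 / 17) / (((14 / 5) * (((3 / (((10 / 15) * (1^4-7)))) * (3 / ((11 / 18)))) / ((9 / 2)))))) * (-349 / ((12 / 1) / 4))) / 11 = 8725 / 3213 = 2.72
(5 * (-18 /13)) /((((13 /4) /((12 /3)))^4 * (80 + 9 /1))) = -5898240 /33045077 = -0.18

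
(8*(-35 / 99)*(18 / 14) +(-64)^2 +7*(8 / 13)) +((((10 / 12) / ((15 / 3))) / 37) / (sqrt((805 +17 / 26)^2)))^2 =3167063585566568903 / 773082176107527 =4096.67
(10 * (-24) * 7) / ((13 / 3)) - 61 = -5833 / 13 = -448.69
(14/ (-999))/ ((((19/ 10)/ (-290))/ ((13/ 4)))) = 131950/ 18981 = 6.95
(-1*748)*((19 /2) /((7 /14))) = -14212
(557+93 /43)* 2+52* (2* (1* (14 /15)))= 783928 /645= 1215.39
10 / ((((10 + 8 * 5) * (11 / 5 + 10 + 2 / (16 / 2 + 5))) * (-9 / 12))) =-52 / 2409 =-0.02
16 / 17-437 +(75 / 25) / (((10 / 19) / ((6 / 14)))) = -516003 / 1190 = -433.62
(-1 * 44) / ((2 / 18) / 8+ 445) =-3168 / 32041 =-0.10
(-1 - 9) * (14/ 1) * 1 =-140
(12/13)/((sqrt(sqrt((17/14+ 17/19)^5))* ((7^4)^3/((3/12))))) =38* 266^(1/4)* 561^(3/4)/2696660416162713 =0.00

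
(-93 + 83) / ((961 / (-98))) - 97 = -95.98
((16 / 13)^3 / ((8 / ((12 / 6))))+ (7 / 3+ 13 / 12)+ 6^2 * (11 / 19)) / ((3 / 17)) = 210546343 / 1502748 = 140.11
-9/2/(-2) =9/4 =2.25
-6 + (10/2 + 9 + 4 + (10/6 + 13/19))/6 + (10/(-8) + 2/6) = -2411/684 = -3.52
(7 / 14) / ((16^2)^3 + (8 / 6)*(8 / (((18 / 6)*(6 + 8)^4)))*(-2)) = 21609 / 725077721080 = 0.00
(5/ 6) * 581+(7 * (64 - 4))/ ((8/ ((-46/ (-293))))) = 865655/ 1758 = 492.41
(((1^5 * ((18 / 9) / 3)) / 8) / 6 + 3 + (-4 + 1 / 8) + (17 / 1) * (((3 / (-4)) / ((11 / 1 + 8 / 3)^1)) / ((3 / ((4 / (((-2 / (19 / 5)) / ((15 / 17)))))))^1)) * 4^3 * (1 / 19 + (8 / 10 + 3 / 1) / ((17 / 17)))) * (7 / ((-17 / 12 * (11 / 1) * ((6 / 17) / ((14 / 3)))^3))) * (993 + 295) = -3385743184983656 / 4931685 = -686528678.33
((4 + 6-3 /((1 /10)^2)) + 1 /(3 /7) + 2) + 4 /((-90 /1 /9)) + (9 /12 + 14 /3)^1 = -5613 /20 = -280.65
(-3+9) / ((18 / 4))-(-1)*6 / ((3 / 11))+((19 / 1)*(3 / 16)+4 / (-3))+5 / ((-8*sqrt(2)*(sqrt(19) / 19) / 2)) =409 / 16-5*sqrt(38) / 8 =21.71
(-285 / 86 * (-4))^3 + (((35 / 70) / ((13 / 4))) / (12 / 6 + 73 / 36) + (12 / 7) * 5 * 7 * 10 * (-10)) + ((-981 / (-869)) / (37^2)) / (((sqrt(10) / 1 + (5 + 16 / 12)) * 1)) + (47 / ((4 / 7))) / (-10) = -1422065402689287640049 / 386544255677368360-8829 * sqrt(10) / 322398131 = -3678.92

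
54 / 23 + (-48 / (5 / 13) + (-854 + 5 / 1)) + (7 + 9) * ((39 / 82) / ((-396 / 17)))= -151203931 / 155595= -971.78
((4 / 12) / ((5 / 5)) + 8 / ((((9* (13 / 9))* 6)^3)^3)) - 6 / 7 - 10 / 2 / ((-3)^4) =-54753829850633465 / 93510305799124032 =-0.59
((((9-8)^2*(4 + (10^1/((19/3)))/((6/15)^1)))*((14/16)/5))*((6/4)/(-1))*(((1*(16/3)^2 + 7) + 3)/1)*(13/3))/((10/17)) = -590.82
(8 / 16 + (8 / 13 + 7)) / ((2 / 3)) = 633 / 52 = 12.17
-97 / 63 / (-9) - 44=-24851 / 567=-43.83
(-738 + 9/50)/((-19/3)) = 110673/950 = 116.50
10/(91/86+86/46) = 3.42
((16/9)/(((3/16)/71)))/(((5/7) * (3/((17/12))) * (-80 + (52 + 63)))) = 77248/6075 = 12.72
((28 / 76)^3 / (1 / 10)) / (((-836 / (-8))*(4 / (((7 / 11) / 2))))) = 12005 / 31537682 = 0.00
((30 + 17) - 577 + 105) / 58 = -425 / 58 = -7.33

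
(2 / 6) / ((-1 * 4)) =-0.08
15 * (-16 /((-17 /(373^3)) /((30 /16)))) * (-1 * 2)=-46705605300 /17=-2747388547.06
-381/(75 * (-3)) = 127/75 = 1.69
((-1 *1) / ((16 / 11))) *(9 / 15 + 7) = -209 / 40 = -5.22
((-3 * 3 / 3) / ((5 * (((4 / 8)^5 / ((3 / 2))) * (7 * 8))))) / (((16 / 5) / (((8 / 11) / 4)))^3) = -225 / 2385152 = -0.00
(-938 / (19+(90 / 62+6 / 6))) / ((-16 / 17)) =35309 / 760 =46.46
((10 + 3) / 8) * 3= 39 / 8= 4.88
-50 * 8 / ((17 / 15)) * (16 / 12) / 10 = -800 / 17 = -47.06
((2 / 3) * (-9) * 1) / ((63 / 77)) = -22 / 3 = -7.33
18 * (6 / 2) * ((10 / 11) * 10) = 5400 / 11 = 490.91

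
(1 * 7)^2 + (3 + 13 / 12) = 637 / 12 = 53.08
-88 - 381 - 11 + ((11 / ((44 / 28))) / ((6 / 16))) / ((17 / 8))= -24032 / 51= -471.22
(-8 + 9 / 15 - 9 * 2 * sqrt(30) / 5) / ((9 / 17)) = -34 * sqrt(30) / 5 - 629 / 45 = -51.22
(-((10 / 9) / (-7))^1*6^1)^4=0.82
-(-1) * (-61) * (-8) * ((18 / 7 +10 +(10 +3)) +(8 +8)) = 142008 / 7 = 20286.86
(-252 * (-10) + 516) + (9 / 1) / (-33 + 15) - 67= 2968.50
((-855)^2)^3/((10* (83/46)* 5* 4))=359405331889989375/332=1082546180391534.26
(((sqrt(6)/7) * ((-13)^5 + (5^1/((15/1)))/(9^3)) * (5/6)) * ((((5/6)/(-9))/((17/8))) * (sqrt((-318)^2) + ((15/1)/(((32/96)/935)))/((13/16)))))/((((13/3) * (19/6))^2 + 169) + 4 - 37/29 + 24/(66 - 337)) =682913.82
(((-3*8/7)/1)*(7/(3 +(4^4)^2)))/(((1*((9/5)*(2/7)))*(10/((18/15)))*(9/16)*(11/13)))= -5824/32441805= -0.00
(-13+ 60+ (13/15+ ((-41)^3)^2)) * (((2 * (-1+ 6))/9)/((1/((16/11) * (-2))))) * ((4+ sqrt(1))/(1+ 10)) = -22800500586560/3267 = -6979032931.30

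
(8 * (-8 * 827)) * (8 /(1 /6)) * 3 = -7621632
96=96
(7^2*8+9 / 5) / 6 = 1969 / 30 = 65.63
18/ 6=3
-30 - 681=-711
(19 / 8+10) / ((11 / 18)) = 81 / 4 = 20.25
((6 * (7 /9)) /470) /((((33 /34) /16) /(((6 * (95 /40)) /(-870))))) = -0.00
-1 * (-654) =654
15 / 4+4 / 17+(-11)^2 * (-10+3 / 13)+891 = -287.09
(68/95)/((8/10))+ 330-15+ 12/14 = 42128/133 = 316.75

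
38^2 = 1444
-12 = -12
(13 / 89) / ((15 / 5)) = 13 / 267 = 0.05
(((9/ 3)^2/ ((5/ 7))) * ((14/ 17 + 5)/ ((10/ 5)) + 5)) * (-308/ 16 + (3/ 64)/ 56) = -167022369/ 87040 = -1918.92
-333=-333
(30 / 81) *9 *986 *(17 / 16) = 41905 / 12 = 3492.08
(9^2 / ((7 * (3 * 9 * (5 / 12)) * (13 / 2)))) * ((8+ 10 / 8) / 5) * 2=1332 / 2275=0.59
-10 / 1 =-10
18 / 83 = 0.22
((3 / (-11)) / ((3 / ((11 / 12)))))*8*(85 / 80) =-17 / 24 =-0.71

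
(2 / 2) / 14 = 1 / 14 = 0.07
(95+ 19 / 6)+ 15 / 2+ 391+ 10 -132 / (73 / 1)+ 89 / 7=793439 / 1533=517.57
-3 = -3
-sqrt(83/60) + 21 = 21 - sqrt(1245)/30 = 19.82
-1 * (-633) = 633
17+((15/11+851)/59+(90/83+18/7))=13236105/377069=35.10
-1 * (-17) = 17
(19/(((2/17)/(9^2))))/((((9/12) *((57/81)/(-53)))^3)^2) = 33218052473397731641344/2476099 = 13415478328369637.74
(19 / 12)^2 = 361 / 144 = 2.51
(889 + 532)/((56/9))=1827/8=228.38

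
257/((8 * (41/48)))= 1542/41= 37.61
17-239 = -222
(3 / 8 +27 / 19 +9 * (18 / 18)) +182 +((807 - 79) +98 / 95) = 700589 / 760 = 921.83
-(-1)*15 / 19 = 15 / 19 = 0.79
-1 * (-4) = 4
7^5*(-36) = -605052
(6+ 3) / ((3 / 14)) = 42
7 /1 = 7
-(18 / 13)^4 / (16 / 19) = -124659 / 28561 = -4.36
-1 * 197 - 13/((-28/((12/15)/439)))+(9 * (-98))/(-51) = -46939854/261205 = -179.71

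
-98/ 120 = -49/ 60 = -0.82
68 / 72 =17 / 18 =0.94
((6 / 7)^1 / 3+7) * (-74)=-3774 / 7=-539.14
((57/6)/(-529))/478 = -19/505724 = -0.00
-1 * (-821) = 821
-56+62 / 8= -193 / 4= -48.25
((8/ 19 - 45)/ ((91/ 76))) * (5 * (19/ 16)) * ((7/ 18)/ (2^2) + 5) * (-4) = 4218665/ 936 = 4507.12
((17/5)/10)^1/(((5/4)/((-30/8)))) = -51/50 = -1.02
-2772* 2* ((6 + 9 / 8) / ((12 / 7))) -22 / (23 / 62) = -2125343 / 92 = -23101.55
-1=-1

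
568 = 568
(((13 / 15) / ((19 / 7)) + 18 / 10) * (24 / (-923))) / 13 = -4832 / 1139905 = -0.00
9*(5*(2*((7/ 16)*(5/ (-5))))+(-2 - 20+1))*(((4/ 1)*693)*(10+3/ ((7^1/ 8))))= -8501031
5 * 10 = 50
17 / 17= 1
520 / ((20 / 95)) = 2470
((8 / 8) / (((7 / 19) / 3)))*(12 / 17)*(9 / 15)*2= 4104 / 595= 6.90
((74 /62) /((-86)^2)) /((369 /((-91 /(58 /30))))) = -16835 /817827492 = -0.00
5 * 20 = 100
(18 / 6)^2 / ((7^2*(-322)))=-9 / 15778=-0.00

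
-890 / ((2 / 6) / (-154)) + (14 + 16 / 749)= 411194.02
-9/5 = -1.80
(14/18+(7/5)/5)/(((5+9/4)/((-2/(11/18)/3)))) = -3808/23925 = -0.16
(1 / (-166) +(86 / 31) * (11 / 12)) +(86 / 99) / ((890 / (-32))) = 2.51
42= 42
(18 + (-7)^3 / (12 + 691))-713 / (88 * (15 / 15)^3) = 582129 / 61864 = 9.41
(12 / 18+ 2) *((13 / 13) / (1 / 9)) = 24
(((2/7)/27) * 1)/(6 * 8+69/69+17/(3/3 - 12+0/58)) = 11/49329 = 0.00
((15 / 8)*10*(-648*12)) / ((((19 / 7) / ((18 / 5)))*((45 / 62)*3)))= -1687392 / 19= -88810.11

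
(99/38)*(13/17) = 1287/646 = 1.99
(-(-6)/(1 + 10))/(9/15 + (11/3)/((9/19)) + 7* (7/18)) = 1620/32857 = 0.05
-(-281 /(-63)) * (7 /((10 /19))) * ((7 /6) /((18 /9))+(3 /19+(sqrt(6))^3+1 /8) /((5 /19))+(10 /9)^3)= -101441 * sqrt(6) /75 - 471738023 /2624400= -3492.80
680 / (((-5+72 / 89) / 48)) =-2904960 / 373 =-7788.10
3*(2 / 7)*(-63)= -54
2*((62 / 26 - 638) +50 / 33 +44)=-506306 / 429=-1180.20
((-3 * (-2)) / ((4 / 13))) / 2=39 / 4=9.75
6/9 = 2/3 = 0.67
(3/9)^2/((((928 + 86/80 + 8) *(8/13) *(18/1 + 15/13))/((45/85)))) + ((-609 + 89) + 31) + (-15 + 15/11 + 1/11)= -877103090297/1745320929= -502.55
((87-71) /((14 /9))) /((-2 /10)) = -360 /7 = -51.43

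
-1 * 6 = -6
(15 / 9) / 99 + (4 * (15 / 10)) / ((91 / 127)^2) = 28783283 / 2459457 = 11.70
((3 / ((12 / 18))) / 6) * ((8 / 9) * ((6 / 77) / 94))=2 / 3619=0.00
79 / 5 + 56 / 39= 3361 / 195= 17.24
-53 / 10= -5.30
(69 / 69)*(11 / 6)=1.83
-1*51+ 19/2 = -83/2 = -41.50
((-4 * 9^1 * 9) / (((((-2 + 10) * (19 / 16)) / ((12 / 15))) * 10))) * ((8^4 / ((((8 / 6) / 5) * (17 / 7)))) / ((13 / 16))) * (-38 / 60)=13451.19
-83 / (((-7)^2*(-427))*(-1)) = -83 / 20923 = -0.00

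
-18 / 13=-1.38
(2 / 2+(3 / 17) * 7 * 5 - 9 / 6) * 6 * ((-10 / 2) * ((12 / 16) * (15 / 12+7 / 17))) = -212.24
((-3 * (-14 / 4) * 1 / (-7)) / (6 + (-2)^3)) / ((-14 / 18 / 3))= -81 / 28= -2.89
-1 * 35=-35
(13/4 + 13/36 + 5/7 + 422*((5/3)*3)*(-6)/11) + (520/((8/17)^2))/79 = -489158135/437976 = -1116.86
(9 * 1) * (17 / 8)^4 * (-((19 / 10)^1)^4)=-97960862169 / 40960000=-2391.62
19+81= 100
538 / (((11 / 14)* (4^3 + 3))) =7532 / 737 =10.22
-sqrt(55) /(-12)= sqrt(55) /12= 0.62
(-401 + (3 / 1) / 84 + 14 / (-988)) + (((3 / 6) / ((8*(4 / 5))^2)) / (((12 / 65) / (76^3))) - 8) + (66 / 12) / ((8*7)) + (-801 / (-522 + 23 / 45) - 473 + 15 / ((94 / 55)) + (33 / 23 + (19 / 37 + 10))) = 17552455321729262357 / 623176702721664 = 28166.10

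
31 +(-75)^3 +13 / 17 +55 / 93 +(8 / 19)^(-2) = -42683155339 / 101184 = -421837.00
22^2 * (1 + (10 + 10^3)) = 489324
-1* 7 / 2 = -7 / 2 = -3.50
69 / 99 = 23 / 33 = 0.70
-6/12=-1/2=-0.50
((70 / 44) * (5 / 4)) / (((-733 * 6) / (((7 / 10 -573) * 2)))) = 200305 / 387024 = 0.52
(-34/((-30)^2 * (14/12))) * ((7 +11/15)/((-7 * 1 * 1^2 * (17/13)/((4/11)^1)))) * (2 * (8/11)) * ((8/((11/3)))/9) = 0.00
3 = 3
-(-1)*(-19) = -19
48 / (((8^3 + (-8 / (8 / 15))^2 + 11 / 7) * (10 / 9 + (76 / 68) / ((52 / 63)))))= 0.03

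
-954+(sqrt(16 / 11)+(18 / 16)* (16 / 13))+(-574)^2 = 4* sqrt(11) / 11+4270804 / 13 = 328524.59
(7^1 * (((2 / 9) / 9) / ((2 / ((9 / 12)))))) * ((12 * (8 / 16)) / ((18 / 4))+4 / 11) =98 / 891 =0.11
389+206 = 595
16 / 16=1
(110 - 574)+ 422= -42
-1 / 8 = -0.12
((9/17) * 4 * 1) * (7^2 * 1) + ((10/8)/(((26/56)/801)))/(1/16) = 7648452/221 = 34608.38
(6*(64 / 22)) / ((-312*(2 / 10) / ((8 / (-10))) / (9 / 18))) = 16 / 143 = 0.11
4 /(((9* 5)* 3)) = 4 /135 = 0.03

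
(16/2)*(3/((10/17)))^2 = 5202/25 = 208.08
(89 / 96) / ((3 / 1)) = 89 / 288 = 0.31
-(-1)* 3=3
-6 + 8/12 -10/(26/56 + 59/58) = -14536/1203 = -12.08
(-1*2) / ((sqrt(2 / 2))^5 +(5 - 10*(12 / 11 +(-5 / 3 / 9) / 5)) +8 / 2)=297 / 80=3.71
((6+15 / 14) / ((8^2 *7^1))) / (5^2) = 99 / 156800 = 0.00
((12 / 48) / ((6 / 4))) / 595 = 1 / 3570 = 0.00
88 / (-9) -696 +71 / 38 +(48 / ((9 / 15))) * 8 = -21857 / 342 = -63.91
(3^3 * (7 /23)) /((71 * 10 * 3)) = 63 /16330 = 0.00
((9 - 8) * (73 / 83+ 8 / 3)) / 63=883 / 15687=0.06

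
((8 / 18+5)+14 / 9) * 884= 6188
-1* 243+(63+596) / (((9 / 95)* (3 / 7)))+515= 16502.93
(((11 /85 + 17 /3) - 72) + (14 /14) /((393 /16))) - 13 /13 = -2243587 /33405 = -67.16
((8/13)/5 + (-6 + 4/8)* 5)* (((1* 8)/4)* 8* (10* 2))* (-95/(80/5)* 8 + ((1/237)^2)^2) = 17067305408796592/41014435293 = 416129.23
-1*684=-684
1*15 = 15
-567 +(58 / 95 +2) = -53617 / 95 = -564.39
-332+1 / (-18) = -5977 / 18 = -332.06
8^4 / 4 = 1024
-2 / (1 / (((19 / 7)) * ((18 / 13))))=-684 / 91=-7.52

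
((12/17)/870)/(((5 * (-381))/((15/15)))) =-2/4695825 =-0.00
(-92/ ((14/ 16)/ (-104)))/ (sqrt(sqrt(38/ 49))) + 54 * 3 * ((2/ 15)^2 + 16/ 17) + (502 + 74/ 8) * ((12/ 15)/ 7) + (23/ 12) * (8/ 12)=11516299/ 53550 + 38272 * 38^(3/ 4) * sqrt(7)/ 133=11867.48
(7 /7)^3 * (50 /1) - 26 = 24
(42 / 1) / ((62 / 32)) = 672 / 31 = 21.68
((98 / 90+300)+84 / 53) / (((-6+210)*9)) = 721877 / 4378860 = 0.16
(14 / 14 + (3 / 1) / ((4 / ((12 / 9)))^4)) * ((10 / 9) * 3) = 280 / 81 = 3.46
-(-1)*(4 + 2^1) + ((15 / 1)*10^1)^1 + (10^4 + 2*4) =10164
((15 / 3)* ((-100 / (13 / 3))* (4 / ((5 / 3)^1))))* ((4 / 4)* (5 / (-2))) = 9000 / 13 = 692.31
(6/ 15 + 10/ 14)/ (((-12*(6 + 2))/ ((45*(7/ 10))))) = -117/ 320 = -0.37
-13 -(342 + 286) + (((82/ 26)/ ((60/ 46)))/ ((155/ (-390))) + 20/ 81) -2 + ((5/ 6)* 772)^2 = 5188089352/ 12555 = 413228.94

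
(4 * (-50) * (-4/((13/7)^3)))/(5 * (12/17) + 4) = 16.59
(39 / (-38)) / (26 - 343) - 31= -373387 / 12046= -31.00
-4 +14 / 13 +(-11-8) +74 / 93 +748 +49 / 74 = 65089627 / 89466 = 727.53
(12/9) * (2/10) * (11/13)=44/195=0.23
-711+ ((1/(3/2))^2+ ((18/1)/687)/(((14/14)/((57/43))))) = -62968487/88623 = -710.52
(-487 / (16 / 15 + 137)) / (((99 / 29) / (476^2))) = -15999664240 / 68343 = -234108.31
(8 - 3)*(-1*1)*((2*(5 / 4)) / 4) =-25 / 8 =-3.12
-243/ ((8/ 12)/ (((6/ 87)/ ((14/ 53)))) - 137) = 38637/ 21377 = 1.81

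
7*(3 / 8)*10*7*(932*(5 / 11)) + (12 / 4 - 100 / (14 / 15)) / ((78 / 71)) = 155652267 / 2002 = 77748.39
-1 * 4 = -4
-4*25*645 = -64500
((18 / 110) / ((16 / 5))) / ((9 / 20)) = 5 / 44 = 0.11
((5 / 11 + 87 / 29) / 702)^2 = 361 / 14907321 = 0.00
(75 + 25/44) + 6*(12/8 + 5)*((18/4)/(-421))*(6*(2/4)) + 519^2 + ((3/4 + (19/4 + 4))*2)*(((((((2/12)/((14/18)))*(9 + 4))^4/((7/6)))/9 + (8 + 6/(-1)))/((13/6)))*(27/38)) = 2181375961865735/8094654568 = 269483.51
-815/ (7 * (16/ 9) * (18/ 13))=-10595/ 224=-47.30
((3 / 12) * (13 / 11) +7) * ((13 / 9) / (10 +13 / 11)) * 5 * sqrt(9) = 6955 / 492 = 14.14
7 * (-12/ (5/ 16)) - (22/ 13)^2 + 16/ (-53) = -12179988/ 44785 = -271.97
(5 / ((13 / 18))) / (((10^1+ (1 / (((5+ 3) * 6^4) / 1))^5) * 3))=3594149992919507927040 / 15574649969317867683853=0.23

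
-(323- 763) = 440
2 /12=1 /6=0.17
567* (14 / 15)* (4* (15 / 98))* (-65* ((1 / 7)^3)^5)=-21060 / 4747561509943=-0.00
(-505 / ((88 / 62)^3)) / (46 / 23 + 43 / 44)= -15044455 / 253616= -59.32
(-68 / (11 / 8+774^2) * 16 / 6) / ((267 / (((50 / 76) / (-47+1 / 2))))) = 0.00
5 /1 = 5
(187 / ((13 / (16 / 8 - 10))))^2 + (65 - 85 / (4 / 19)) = 12903.95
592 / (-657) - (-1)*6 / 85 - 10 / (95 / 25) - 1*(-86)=87577298 / 1061055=82.54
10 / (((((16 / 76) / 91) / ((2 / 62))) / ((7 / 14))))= 8645 / 124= 69.72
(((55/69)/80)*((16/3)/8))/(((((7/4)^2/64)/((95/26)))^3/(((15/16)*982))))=48556224020480000/17834764857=2722560.37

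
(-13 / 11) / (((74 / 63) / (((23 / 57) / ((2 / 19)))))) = -6279 / 1628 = -3.86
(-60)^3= -216000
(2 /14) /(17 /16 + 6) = 16 /791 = 0.02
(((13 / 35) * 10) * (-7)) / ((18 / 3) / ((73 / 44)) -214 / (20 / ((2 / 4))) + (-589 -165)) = 37960 / 1103371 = 0.03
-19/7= -2.71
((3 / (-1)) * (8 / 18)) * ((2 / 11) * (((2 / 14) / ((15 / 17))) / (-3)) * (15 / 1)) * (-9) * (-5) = 680 / 77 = 8.83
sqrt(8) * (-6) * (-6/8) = 9 * sqrt(2) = 12.73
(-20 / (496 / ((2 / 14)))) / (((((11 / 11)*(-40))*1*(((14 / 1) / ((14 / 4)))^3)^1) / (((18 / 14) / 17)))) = 9 / 52885504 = 0.00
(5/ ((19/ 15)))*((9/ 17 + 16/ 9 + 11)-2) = 43250/ 969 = 44.63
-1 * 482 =-482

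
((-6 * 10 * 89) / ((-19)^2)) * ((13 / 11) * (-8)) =555360 / 3971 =139.85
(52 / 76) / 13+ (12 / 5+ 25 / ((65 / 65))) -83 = -5277 / 95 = -55.55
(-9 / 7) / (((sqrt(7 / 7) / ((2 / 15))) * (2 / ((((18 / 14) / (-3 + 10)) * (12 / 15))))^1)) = -108 / 8575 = -0.01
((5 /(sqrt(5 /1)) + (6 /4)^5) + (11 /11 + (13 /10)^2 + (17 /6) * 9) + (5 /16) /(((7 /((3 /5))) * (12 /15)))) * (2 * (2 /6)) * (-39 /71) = -5214989 /397600 -26 * sqrt(5) /71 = -13.94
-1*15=-15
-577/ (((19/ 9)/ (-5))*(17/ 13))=337545/ 323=1045.03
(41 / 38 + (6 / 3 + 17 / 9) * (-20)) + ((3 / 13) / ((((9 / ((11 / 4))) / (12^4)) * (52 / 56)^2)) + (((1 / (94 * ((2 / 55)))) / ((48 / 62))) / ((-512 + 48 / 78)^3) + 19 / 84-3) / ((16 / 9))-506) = 1111.49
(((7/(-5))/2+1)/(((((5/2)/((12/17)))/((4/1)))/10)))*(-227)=-65376/85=-769.13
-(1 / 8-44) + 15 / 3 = 391 / 8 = 48.88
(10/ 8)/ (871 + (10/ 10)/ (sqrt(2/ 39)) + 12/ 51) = 0.00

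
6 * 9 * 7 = 378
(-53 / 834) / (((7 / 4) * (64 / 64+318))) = -106 / 931161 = -0.00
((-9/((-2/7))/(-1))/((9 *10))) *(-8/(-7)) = -2/5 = -0.40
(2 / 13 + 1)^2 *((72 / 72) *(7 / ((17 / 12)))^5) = 940976870400 / 239955833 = 3921.46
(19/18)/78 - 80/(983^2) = 18247171/1356669756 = 0.01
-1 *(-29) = 29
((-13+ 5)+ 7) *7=-7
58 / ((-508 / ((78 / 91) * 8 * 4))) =-2784 / 889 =-3.13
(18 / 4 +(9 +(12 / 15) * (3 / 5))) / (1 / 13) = 9087 / 50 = 181.74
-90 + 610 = 520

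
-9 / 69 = -3 / 23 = -0.13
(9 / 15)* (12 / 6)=6 / 5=1.20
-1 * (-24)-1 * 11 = 13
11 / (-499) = -11 / 499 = -0.02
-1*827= -827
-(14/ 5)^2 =-196/ 25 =-7.84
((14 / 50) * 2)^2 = 196 / 625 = 0.31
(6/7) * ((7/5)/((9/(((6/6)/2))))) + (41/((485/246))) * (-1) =-20.73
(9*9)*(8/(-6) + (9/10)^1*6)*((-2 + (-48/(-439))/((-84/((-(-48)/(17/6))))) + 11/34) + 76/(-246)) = -14163382539/21418810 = -661.26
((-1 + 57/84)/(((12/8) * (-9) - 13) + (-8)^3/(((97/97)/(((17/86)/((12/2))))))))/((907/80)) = 46440/71038961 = 0.00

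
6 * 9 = 54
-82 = -82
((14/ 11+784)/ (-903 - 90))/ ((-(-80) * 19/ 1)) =-4319/ 8301480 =-0.00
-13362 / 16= -6681 / 8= -835.12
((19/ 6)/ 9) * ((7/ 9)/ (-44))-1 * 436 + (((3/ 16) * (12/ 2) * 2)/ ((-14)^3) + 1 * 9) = -12527894629/ 29338848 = -427.01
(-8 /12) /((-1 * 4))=1 /6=0.17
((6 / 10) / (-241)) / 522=-1 / 209670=-0.00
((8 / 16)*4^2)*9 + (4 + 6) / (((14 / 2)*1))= 514 / 7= 73.43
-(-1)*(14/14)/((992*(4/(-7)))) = -7/3968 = -0.00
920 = 920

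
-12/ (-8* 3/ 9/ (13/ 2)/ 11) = 321.75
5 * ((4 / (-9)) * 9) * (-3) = 60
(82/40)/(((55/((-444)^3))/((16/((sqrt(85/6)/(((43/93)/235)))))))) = -205750054656 * sqrt(510)/170286875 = -27286.25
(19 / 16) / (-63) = -19 / 1008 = -0.02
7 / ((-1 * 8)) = -7 / 8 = -0.88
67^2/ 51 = 4489/ 51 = 88.02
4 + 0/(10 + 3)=4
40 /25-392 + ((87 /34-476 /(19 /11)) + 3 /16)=-17137931 /25840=-663.23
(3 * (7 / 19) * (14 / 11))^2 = 86436 / 43681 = 1.98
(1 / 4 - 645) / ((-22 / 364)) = 234689 / 22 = 10667.68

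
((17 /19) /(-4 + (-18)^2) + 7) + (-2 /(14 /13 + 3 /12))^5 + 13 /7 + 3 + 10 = 937303166562851 /66565174213440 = 14.08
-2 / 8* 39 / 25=-39 / 100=-0.39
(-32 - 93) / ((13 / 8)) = -1000 / 13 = -76.92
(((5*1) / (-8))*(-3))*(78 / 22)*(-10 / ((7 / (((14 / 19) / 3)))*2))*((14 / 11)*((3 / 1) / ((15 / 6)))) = -4095 / 2299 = -1.78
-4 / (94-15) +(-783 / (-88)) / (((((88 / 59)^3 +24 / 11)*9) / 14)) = 9682184461 / 3926391008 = 2.47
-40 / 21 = -1.90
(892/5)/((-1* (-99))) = 892/495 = 1.80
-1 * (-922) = 922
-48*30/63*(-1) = 160/7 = 22.86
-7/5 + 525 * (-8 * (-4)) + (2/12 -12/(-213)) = 35781493/2130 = 16798.82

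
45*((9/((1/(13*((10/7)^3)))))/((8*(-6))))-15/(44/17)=-4913715/15092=-325.58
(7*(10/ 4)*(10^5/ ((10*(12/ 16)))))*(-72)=-16800000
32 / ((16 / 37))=74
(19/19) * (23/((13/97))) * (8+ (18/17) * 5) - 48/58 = 14616670/6409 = 2280.65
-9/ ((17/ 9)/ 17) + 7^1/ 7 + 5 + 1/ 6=-449/ 6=-74.83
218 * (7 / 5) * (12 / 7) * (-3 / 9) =-872 / 5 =-174.40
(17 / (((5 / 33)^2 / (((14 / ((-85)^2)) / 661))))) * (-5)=-15246 / 1404625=-0.01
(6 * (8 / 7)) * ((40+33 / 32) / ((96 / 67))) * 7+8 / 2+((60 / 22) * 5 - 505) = 624577 / 704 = 887.18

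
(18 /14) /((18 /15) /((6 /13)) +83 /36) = 0.26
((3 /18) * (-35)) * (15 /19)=-175 /38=-4.61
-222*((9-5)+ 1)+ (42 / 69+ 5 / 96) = -2449421 / 2208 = -1109.34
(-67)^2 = 4489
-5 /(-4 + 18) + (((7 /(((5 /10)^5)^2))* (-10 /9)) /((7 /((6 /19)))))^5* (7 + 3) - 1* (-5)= -504403158265456442016295 /8423688798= -59879130195932.06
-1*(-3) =3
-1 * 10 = -10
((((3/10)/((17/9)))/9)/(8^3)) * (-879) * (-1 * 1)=2637/87040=0.03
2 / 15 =0.13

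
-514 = -514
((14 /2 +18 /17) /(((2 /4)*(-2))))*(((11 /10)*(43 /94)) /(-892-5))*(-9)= -194403 /4778020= -0.04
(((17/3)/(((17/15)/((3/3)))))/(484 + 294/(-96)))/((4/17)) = 68/1539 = 0.04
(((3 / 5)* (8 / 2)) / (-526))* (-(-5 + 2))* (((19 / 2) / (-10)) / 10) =171 / 131500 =0.00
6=6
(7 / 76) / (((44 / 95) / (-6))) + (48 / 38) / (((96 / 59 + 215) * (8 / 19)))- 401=-452342357 / 1124728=-402.18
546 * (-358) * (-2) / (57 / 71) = 9252152 / 19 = 486955.37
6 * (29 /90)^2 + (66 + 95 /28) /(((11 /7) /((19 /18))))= 2805779 /59400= 47.24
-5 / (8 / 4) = -5 / 2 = -2.50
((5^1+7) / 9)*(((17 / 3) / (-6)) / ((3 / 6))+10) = 10.81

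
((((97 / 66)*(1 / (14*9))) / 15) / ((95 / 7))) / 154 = 0.00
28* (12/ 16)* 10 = 210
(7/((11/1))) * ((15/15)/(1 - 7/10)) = 2.12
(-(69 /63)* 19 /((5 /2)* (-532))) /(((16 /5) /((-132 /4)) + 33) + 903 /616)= 1012 /2222983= 0.00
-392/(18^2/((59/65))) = -5782/5265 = -1.10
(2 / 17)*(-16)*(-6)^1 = 192 / 17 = 11.29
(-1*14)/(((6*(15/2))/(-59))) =826/45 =18.36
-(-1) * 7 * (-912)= -6384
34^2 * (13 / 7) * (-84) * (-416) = 75019776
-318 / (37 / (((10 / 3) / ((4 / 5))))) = -1325 / 37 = -35.81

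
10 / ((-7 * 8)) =-5 / 28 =-0.18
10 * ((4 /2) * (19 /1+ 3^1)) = 440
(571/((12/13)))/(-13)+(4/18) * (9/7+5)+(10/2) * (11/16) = -43091/1008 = -42.75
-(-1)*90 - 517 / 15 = 833 / 15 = 55.53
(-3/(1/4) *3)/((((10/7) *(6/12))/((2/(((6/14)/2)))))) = -2352/5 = -470.40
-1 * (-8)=8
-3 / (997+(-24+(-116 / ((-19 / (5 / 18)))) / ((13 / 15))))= -2223 / 722443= -0.00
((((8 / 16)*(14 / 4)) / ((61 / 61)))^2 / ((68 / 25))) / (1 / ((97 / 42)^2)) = 6.01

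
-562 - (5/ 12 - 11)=-6617/ 12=-551.42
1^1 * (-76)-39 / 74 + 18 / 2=-4997 / 74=-67.53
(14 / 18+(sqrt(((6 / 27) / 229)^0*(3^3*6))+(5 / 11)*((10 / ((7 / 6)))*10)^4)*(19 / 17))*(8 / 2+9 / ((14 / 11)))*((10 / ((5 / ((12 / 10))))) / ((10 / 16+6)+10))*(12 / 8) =20088*sqrt(2) / 833+27480384779441432 / 418006897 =65741496.69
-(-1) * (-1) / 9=-1 / 9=-0.11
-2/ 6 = -1/ 3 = -0.33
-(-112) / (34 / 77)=4312 / 17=253.65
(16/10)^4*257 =1052672/625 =1684.28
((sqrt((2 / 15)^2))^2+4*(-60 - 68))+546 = 7654 / 225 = 34.02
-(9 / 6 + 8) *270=-2565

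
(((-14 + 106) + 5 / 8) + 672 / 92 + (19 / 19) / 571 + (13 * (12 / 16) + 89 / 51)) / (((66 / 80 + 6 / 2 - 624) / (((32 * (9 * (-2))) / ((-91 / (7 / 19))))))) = -191056313920 / 455997866623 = -0.42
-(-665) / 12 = 665 / 12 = 55.42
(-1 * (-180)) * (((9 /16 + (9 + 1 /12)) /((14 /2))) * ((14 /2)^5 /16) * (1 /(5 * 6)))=1111663 /128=8684.87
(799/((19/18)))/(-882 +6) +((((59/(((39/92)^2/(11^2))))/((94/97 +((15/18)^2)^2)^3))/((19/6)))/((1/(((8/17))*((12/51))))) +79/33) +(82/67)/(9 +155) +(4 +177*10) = 2229.94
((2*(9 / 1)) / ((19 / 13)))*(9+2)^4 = 3425994 / 19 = 180315.47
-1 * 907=-907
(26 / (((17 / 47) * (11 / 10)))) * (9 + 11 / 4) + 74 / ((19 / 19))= 157423 / 187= 841.83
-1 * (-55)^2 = -3025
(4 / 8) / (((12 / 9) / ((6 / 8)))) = 9 / 32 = 0.28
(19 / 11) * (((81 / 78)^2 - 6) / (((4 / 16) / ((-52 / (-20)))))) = -63213 / 715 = -88.41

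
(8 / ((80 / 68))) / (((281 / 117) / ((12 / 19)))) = 47736 / 26695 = 1.79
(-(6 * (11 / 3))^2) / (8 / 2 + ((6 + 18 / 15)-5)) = -2420 / 31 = -78.06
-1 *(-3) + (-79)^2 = 6244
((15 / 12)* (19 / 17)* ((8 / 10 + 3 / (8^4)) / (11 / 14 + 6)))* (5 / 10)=0.08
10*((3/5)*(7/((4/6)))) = 63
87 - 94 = -7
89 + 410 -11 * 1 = 488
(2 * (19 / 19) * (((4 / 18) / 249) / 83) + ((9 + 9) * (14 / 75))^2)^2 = 1722497882139950224 / 13514498441015625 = 127.46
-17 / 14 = -1.21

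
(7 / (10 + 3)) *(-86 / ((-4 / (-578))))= -6691.46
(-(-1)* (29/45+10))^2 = 229441/2025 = 113.30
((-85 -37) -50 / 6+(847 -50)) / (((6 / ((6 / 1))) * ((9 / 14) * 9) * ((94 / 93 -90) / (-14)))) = 3038000 / 167589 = 18.13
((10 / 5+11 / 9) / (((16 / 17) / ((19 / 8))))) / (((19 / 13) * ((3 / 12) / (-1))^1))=-6409 / 288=-22.25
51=51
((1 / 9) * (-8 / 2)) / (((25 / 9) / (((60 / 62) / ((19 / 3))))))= -72 / 2945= -0.02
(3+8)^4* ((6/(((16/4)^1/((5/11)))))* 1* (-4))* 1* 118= -4711740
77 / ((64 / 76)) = 1463 / 16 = 91.44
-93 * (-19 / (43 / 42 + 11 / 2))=37107 / 137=270.85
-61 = -61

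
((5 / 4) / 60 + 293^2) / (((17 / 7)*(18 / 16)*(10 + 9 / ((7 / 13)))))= 201916897 / 171666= 1176.22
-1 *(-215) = 215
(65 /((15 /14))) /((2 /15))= 455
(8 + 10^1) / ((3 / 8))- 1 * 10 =38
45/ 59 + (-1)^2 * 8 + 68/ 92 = 12894/ 1357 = 9.50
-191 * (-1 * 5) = 955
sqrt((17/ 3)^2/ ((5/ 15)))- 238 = -238 + 17 * sqrt(3)/ 3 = -228.19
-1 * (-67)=67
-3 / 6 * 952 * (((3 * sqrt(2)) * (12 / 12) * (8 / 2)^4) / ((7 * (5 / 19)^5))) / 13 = -4501525.98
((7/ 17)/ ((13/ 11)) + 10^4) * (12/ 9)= 8840308/ 663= 13333.80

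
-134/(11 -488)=134/477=0.28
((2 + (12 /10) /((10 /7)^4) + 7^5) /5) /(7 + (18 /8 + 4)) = 420232203 /1656250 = 253.73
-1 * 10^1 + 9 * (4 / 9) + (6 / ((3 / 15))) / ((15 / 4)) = 2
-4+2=-2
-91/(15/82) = -7462/15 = -497.47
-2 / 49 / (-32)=1 / 784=0.00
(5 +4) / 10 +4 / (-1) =-31 / 10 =-3.10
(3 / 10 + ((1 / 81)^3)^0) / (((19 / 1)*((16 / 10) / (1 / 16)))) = 0.00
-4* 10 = -40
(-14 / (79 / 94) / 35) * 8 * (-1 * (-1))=-1504 / 395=-3.81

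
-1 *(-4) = 4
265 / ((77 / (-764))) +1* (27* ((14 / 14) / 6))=-404227 / 154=-2624.85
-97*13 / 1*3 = -3783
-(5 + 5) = -10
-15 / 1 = -15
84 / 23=3.65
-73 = -73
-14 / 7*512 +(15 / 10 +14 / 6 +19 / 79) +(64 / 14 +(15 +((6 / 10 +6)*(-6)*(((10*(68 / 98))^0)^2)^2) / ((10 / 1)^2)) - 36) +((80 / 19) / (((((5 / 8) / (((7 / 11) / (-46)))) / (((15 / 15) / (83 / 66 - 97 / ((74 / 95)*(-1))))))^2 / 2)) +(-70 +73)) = -50823877443838099020862 / 49164538311695050125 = -1033.75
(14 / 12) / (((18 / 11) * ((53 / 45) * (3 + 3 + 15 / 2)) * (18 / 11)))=4235 / 154548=0.03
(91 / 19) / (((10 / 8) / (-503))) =-183092 / 95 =-1927.28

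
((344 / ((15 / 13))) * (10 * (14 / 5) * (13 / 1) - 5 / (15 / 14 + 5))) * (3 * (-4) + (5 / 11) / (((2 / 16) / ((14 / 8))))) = -570609312 / 935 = -610277.34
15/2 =7.50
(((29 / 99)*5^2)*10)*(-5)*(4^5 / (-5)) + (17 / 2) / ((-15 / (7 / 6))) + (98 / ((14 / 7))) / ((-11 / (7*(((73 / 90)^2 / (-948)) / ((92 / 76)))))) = 145684356764473 / 1942736400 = 74989.26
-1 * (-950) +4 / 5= 4754 / 5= 950.80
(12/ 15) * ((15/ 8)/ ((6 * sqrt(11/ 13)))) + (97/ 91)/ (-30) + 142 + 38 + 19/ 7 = sqrt(143)/ 44 + 498713/ 2730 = 182.95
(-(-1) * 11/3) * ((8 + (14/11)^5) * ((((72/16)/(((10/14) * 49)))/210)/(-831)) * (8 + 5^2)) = -456558/451641575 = -0.00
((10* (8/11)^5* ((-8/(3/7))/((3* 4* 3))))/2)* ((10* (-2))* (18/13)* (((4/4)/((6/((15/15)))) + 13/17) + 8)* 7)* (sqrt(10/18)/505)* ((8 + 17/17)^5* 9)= 1151637175664640* sqrt(5)/3594819371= 716347.26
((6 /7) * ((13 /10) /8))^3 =59319 /21952000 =0.00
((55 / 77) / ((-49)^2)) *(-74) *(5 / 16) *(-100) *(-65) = -44.72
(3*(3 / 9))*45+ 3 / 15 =226 / 5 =45.20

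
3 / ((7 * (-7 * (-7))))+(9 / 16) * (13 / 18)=4555 / 10976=0.41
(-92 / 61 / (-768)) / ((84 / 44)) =253 / 245952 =0.00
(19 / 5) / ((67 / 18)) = 342 / 335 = 1.02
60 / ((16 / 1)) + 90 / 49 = 1095 / 196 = 5.59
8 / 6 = 4 / 3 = 1.33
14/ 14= 1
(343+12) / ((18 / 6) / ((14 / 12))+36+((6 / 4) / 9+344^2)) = 14910 / 4971739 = 0.00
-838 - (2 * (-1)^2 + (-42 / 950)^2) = -189525441 / 225625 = -840.00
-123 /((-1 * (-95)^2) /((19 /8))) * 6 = 369 /1900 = 0.19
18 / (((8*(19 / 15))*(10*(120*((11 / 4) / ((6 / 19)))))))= 27 / 158840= 0.00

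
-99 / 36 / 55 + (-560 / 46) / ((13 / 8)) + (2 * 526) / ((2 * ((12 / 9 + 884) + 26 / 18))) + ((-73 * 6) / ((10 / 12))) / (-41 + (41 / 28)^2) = 83167928541 / 12642510556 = 6.58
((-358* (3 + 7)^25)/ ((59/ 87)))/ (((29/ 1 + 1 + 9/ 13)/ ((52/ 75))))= -2807292800000000000000000000000/ 23541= -119251212777706979312688500.00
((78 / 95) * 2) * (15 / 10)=234 / 95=2.46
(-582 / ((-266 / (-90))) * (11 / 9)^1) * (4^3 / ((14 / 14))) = -15403.31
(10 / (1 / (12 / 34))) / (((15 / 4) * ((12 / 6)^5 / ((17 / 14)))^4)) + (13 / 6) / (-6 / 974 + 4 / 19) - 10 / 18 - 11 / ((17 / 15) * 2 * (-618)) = 754326104850812093 / 75026080327532544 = 10.05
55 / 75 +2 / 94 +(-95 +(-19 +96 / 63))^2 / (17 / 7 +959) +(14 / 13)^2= 5076148190 / 336775257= 15.07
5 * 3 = 15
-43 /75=-0.57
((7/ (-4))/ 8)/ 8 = -7/ 256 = -0.03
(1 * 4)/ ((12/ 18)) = 6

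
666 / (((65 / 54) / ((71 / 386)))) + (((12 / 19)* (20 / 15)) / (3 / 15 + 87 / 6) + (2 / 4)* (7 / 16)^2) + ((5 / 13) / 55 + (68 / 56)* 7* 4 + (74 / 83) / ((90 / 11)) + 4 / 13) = 136.35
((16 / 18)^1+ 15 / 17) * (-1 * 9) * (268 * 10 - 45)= -42005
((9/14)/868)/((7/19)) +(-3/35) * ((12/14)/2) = -14769/425320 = -0.03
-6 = -6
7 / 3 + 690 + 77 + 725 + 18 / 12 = 8975 / 6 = 1495.83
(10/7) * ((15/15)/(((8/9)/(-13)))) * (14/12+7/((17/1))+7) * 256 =-780000/17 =-45882.35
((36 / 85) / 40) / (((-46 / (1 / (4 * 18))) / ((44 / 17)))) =-11 / 1329400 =-0.00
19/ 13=1.46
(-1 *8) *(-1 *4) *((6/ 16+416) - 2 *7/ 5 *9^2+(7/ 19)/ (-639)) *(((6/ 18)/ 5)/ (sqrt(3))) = 368259692 *sqrt(3)/ 2731725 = 233.50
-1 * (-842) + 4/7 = 5898/7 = 842.57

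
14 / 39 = 0.36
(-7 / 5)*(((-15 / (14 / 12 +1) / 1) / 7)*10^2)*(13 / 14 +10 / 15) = 20100 / 91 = 220.88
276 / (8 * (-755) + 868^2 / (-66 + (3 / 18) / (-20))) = -0.02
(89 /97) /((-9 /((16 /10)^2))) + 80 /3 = 576304 /21825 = 26.41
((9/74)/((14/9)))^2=6561/1073296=0.01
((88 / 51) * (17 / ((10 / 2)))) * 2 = 176 / 15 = 11.73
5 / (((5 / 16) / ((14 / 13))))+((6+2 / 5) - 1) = 1471 / 65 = 22.63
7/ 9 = 0.78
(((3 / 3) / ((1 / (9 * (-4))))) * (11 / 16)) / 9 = -11 / 4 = -2.75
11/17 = 0.65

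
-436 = -436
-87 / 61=-1.43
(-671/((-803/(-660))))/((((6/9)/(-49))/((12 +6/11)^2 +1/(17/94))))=90151169220/13651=6603997.45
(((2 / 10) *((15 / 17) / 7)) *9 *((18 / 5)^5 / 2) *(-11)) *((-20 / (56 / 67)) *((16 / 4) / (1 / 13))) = 488806677216 / 520625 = 938884.37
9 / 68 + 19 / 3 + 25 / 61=85559 / 12444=6.88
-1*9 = -9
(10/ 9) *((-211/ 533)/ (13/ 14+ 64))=-29540/ 4360473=-0.01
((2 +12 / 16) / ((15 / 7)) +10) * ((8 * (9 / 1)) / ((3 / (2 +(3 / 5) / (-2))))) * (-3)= -34527 / 25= -1381.08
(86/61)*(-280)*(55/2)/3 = -662200/183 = -3618.58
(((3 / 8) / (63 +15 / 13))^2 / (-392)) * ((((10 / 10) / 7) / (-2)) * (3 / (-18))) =-169 / 162867683328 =-0.00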